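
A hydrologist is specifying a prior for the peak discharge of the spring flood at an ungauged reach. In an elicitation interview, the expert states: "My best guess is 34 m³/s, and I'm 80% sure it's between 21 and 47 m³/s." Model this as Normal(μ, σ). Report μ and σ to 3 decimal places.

A symmetric 80% interval runs μ ± z·σ with z = 1.282.
Half-width = 13, so σ = 13/1.282 = 10.144.
μ is the stated best guess, 34.000.

μ = 34.000, σ = 10.144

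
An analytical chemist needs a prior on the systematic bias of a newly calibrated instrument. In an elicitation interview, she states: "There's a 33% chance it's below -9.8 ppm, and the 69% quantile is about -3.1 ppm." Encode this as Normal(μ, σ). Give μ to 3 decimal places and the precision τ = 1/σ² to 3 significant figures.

μ = -6.650, τ = 0.0195

For Normal(μ,σ), the p-quantile is μ + z_p·σ. Here z_{0.33} = -0.4399, z_{0.69} = 0.4959.
So -9.8 = μ − 0.4399σ and -3.1 = μ + 0.4959σ.
Subtracting: σ = (-3.1 − -9.8)/(0.4959 − (-0.4399)) = 7.160.
Then μ = -9.8 − (-0.4399)·7.160 = -6.650.
Precision τ = 1/σ² = 1/7.16² = 0.0195.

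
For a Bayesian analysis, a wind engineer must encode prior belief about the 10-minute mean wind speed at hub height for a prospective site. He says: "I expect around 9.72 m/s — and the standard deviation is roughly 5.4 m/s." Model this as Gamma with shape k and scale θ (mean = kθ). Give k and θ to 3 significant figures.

k ≈ 3.24, θ ≈ 3

For Gamma(k, scale θ): mean = kθ, variance = kθ², so CV = 1/√k.
CV = SD/mean = 5.4/9.72 = 0.5556, hence k = 1/CV² = 3.24.
Then θ = mean/k = 9.72/3.24 = 3.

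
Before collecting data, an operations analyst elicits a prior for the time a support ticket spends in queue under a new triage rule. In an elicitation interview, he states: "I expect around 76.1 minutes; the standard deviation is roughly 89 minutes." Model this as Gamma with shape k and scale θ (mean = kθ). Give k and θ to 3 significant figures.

k ≈ 0.731, θ ≈ 104

For Gamma(k, scale θ): mean = kθ, variance = kθ², so CV = 1/√k.
CV = SD/mean = 89/76.1 = 1.17, hence k = 1/CV² = 0.731.
Then θ = mean/k = 76.1/0.731 = 104.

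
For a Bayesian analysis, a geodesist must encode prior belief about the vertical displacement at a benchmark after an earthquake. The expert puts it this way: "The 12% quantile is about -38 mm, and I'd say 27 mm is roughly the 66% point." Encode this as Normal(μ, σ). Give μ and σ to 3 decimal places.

μ = 10.111, σ = 40.946

For Normal(μ,σ), the p-quantile is μ + z_p·σ. Here z_{0.12} = -1.175, z_{0.66} = 0.4125.
So -38 = μ − 1.175σ and 27 = μ + 0.4125σ.
Subtracting: σ = (27 − -38)/(0.4125 − (-1.175)) = 40.946.
Then μ = -38 − (-1.175)·40.946 = 10.111.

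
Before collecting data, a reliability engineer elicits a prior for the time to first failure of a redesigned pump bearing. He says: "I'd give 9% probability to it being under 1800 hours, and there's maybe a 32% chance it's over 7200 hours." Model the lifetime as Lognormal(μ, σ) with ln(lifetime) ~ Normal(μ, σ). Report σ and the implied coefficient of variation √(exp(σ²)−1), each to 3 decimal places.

σ ≈ 0.767, CV ≈ 0.894

If T ~ Lognormal(μ,σ) then ln T ~ Normal(μ,σ), so the p-quantile of ln T is μ + z_p·σ.
ln(1800) = 7.496 and ln(7200) = 8.882; z_{0.09} = -1.341, z_{0.68} = 0.4677.
σ = (8.882 − 7.496)/(0.4677 − (-1.341)) = 0.767.
μ = 7.496 − (-1.341)·0.767 = 8.523.
CV = √(exp(σ²)−1) = √(exp(0.5876)−1) = 0.894.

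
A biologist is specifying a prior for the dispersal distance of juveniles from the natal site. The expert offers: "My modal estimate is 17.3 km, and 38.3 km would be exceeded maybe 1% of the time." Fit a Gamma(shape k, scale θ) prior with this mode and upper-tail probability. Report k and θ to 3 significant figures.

k ≈ 8.62, θ ≈ 2.27

Gamma(k,θ) with k>1 has mode (k−1)θ, so θ = 17.3/(k−1).
Need P(X < 38.3) = 0.99 with θ tied to k this way. Start at k = 2, θ = 17.3: P(X<38.3) ≈ 0.649.
Too low — raise k to concentrate. Iterating converges to k ≈ 8.62.
Then θ = 17.3/(8.62−1) ≈ 2.27.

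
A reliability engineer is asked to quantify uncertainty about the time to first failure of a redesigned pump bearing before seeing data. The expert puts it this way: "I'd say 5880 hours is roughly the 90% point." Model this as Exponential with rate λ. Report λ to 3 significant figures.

P(T < 5880.0) = 1 − e^(−λ·5880.0) = 0.9, so λ = −ln(1−0.9)/5880.0 = −ln(0.1)/5880.0 = 0.000392.

λ ≈ 0.000392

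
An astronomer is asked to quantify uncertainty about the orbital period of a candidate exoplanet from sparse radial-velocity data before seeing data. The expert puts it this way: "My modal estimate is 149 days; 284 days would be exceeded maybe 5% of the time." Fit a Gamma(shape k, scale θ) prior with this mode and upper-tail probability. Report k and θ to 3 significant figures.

Gamma(k,θ) with k>1 has mode (k−1)θ, so θ = 149/(k−1).
Need P(X < 284) = 0.95 with θ tied to k this way. Start at k = 2, θ = 149: P(X<284) ≈ 0.568.
Too low — raise k to concentrate. Iterating converges to k ≈ 7.68.
Then θ = 149/(7.68−1) ≈ 22.3.

k ≈ 7.68, θ ≈ 22.3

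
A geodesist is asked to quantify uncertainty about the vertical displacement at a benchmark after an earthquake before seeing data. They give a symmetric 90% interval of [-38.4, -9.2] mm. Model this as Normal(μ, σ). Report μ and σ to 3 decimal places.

A symmetric 90% interval runs μ ± z·σ with z = 1.645.
Half-width = 14.6, so σ = 14.6/1.645 = 8.876.
μ is the interval midpoint, -23.800.

μ = -23.800, σ = 8.876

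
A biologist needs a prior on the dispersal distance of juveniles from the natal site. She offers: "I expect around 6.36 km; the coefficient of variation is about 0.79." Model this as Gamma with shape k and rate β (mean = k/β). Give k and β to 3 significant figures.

k ≈ 1.6, β ≈ 0.252

For Gamma(k, rate β): mean = k/β, variance = k/β², so CV = 1/√k.
CV = 0.79, hence k = 1/CV² = 1.6.
Then β = k/mean = 1.6/6.36 = 0.252.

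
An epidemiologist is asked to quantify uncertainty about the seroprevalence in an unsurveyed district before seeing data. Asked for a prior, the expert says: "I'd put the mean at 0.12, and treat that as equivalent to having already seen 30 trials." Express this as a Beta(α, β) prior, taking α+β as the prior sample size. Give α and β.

Under the effective-sample-size interpretation, Beta(α, β) has prior mean α/(α+β) and prior sample size α+β.
So α+β = 30 and α/(α+β) = 0.12, giving α = 0.12·30 = 3.6 and β = 30 − 3.6 = 26.4.

α = 3.6, β = 26.4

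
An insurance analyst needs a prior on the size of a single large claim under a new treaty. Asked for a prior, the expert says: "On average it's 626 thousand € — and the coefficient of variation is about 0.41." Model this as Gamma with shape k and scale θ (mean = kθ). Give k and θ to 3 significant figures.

For Gamma(k, scale θ): mean = kθ, variance = kθ², so CV = 1/√k.
CV = 0.41, hence k = 1/CV² = 5.95.
Then θ = mean/k = 626/5.95 = 105.

k ≈ 5.95, θ ≈ 105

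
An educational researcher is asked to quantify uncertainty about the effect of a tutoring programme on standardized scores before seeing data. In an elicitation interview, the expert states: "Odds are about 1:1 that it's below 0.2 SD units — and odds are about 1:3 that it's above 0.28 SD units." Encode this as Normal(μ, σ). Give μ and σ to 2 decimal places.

The p-quantile of Normal(μ,σ) is μ + z_p·σ, with z_{0.5} = 0 and z_{0.75} = 0.6745.
Eliminate σ: μ = (z₂·x₁ − z₁·x₂)/(z₂ − z₁) = (0.6745·0.2 − (0)·0.28)/0.6745 = 0.20.
Then σ = (x₂ − x₁)/(z₂ − z₁) = (0.28 − 0.2)/0.6745 = 0.12.

μ = 0.20, σ = 0.12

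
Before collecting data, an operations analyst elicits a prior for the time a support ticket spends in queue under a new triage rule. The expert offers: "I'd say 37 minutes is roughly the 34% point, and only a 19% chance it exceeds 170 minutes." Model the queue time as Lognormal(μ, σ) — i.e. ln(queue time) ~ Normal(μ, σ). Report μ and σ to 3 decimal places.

μ ≈ 4.098, σ ≈ 1.182

If T ~ Lognormal(μ,σ) then ln T ~ Normal(μ,σ), so the p-quantile of ln T is μ + z_p·σ.
ln(37) = 3.611 and ln(170) = 5.136; z_{0.34} = -0.4125, z_{0.81} = 0.8779.
σ = (5.136 − 3.611)/(0.8779 − (-0.4125)) = 1.182.
μ = 3.611 − (-0.4125)·1.182 = 4.098.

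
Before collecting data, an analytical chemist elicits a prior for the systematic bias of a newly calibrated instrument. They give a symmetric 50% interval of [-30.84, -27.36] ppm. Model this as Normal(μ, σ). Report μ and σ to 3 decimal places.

A symmetric 50% interval runs μ ± z·σ with z = 0.6745.
Half-width = 1.74, so σ = 1.74/0.6745 = 2.580.
μ is the interval midpoint, -29.100.

μ = -29.100, σ = 2.580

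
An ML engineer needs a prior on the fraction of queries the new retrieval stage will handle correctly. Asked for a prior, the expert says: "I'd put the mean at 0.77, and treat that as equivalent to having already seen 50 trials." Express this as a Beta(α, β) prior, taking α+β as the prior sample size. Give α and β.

Under the effective-sample-size interpretation, Beta(α, β) has prior mean α/(α+β) and prior sample size α+β.
So α+β = 50 and α/(α+β) = 0.77, giving α = 0.77·50 = 38.5 and β = 50 − 38.5 = 11.5.

α = 38.5, β = 11.5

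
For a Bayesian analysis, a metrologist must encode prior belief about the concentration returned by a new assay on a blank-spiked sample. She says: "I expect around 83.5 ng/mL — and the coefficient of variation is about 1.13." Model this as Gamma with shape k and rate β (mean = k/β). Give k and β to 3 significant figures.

k ≈ 0.783, β ≈ 0.00938

For Gamma(k, rate β): mean = k/β, variance = k/β², so CV = 1/√k.
CV = 1.13, hence k = 1/CV² = 0.783.
Then β = k/mean = 0.783/83.5 = 0.00938.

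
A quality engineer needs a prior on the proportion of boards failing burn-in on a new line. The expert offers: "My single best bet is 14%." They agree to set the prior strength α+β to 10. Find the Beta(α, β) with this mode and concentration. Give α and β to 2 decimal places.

For α,β > 1 the Beta mode is (α−1)/(α+β−2). With α+β = 10, the mode is (α−1)/8.
Set (α−1)/8 = 0.14 → α = 1 + 0.14·8 = 2.12.
β = 10 − α = 7.88.

α = 2.12, β = 7.88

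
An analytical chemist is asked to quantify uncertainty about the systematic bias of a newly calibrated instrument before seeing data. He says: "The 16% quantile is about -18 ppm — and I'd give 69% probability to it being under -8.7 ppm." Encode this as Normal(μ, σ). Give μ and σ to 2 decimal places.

The p-quantile of Normal(μ,σ) is μ + z_p·σ, with z_{0.16} = -0.9945 and z_{0.69} = 0.4959.
Eliminate σ: μ = (z₂·x₁ − z₁·x₂)/(z₂ − z₁) = (0.4959·-18 − (-0.9945)·-8.7)/1.49 = -11.79.
Then σ = (x₂ − x₁)/(z₂ − z₁) = (-8.7 − -18)/1.49 = 6.24.

μ = -11.79, σ = 6.24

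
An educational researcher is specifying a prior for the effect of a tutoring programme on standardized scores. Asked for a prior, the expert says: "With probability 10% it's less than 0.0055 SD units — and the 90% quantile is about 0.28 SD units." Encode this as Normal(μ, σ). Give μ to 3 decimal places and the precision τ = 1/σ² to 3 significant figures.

μ = 0.143, τ = 87.2

For Normal(μ,σ), the p-quantile is μ + z_p·σ. Here z_{0.1} = -1.282, z_{0.9} = 1.282.
So 0.0055 = μ − 1.282σ and 0.28 = μ + 1.282σ.
Subtracting: σ = (0.28 − 0.0055)/(1.282 − (-1.282)) = 0.107.
Then μ = 0.0055 − (-1.282)·0.107 = 0.143.
Precision τ = 1/σ² = 1/0.1071² = 87.2.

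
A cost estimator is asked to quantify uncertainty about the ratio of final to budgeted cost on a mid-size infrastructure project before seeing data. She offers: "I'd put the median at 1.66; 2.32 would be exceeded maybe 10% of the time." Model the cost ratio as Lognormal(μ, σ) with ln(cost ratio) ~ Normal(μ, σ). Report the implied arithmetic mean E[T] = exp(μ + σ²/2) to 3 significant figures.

If T ~ Lognormal(μ,σ) then ln T ~ Normal(μ,σ), so the p-quantile of ln T is μ + z_p·σ.
ln(1.66) = 0.5068 and ln(2.32) = 0.8416; z_{0.5} = 0, z_{0.9} = 1.282.
σ = (0.8416 − 0.5068)/(1.282 − (0)) = 0.261.
μ = 0.5068 − (0)·0.261 = 0.507.
E[T] = exp(μ + σ²/2) = exp(0.507 + 0.0341) = 1.72.

E[T] ≈ 1.72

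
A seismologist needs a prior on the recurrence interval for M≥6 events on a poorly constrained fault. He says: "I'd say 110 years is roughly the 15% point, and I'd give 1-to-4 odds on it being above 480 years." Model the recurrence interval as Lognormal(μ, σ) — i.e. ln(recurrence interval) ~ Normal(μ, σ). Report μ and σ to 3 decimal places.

If T ~ Lognormal(μ,σ) then ln T ~ Normal(μ,σ), so the p-quantile of ln T is μ + z_p·σ.
ln(110) = 4.7 and ln(480) = 6.174; z_{0.15} = -1.036, z_{0.8} = 0.8416.
σ = (6.174 − 4.7)/(0.8416 − (-1.036)) = 0.784.
μ = 4.7 − (-1.036)·0.784 = 5.514.

μ ≈ 5.514, σ ≈ 0.784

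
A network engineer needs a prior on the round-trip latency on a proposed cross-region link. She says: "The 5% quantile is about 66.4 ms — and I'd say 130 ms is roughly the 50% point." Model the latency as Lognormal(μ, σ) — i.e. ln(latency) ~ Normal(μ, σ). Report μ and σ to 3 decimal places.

If T ~ Lognormal(μ,σ) then ln T ~ Normal(μ,σ), so the p-quantile of ln T is μ + z_p·σ.
ln(66.4) = 4.196 and ln(130) = 4.868; z_{0.05} = -1.645, z_{0.5} = 0.
σ = (4.868 − 4.196)/(0 − (-1.645)) = 0.408.
μ = 4.196 − (-1.645)·0.408 = 4.868.

μ ≈ 4.868, σ ≈ 0.408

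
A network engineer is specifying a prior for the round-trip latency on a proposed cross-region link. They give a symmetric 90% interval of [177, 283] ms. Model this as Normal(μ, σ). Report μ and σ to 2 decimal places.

μ = 230.00, σ = 32.22

A symmetric 90% interval runs μ ± z·σ with z = 1.645.
Half-width = 53, so σ = 53/1.645 = 32.22.
μ is the interval midpoint, 230.00.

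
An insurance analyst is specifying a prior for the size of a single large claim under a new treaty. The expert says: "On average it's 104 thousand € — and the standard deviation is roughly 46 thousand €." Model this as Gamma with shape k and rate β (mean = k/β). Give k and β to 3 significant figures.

For Gamma(k, rate β): mean = k/β, variance = k/β², so CV = 1/√k.
CV = SD/mean = 46/104 = 0.4423, hence k = 1/CV² = 5.11.
Then β = k/mean = 5.11/104 = 0.0491.

k ≈ 5.11, β ≈ 0.0491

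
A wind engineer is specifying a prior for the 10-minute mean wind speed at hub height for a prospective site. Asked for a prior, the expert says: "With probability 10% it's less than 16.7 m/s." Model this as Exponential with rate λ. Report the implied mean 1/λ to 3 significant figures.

P(T < 16.7) = 1 − e^(−λ·16.7) = 0.1, so λ = −ln(1−0.1)/16.7 = −ln(0.9)/16.7 = 0.00631.
Mean = 1/λ = 159 m/s.

mean ≈ 159 m/s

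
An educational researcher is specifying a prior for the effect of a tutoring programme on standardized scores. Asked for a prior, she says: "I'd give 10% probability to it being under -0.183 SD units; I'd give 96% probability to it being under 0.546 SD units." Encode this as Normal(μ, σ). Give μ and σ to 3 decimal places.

For Normal(μ,σ), the p-quantile is μ + z_p·σ. Here z_{0.1} = -1.282, z_{0.96} = 1.751.
So -0.183 = μ − 1.282σ and 0.546 = μ + 1.751σ.
Subtracting: σ = (0.546 − -0.183)/(1.751 − (-1.282)) = 0.240.
Then μ = -0.183 − (-1.282)·0.240 = 0.125.

μ = 0.125, σ = 0.240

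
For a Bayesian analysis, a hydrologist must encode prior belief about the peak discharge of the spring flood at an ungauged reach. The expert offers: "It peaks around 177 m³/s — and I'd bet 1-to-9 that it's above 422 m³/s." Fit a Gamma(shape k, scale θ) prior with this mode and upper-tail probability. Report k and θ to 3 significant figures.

k ≈ 3.55, θ ≈ 69.5

Gamma(k,θ) with k>1 has mode (k−1)θ, so θ = 177/(k−1).
Need P(X < 422) = 0.9 with θ tied to k this way. Start at k = 2, θ = 177: P(X<422) ≈ 0.688.
Too low — raise k to concentrate. Iterating converges to k ≈ 3.55.
Then θ = 177/(3.55−1) ≈ 69.5.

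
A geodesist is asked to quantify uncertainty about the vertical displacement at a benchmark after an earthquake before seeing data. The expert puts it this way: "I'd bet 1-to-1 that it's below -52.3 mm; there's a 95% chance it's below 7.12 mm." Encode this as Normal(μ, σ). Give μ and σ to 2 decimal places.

For Normal(μ,σ), the p-quantile is μ + z_p·σ. Here z_{0.5} = 0, z_{0.95} = 1.645.
So -52.3 = μ + 0σ and 7.12 = μ + 1.645σ.
Subtracting: σ = (7.12 − -52.3)/(1.645 − (0)) = 36.12.
Then μ = -52.3 − (0)·36.12 = -52.30.

μ = -52.30, σ = 36.12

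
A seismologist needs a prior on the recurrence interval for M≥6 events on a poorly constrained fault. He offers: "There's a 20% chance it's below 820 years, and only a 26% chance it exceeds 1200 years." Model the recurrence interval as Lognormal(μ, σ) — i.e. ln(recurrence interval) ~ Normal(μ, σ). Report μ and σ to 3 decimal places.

μ ≈ 6.925, σ ≈ 0.256

If T ~ Lognormal(μ,σ) then ln T ~ Normal(μ,σ), so the p-quantile of ln T is μ + z_p·σ.
ln(820) = 6.709 and ln(1200) = 7.09; z_{0.2} = -0.8416, z_{0.74} = 0.6433.
σ = (7.09 − 6.709)/(0.6433 − (-0.8416)) = 0.256.
μ = 6.709 − (-0.8416)·0.256 = 6.925.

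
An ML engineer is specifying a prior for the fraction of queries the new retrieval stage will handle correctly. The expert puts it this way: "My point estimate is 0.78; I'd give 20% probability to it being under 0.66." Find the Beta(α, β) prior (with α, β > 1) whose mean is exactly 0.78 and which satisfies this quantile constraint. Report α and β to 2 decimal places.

α ≈ 5.49, β ≈ 1.55

With mean 0.78 fixed, write α = 0.78s, β = 0.22s where s = α+β.
Need P(θ < 0.66) = 0.2 under Beta(0.78s, 0.22s). Normal approximation: (q−m)/√(m(1−m)/s) ≈ z_{0.2} = -0.842, so s ≈ 0.78·0.22·(-0.842)²/(0.66−0.78)² = 8.4.
At s = 8.4: P(θ<0.66) ≈ 0.185. Adjusting to match 0.2 gives s ≈ 7.04.
So α = 0.78·7.04 ≈ 5.49, β = 0.22·7.04 ≈ 1.55.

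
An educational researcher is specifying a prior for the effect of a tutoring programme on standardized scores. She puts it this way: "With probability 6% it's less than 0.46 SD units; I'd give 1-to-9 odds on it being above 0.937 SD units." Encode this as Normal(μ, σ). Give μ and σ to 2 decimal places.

For Normal(μ,σ), the p-quantile is μ + z_p·σ. Here z_{0.06} = -1.555, z_{0.9} = 1.282.
So 0.46 = μ − 1.555σ and 0.937 = μ + 1.282σ.
Subtracting: σ = (0.937 − 0.46)/(1.282 − (-1.555)) = 0.17.
Then μ = 0.46 − (-1.555)·0.17 = 0.72.

μ = 0.72, σ = 0.17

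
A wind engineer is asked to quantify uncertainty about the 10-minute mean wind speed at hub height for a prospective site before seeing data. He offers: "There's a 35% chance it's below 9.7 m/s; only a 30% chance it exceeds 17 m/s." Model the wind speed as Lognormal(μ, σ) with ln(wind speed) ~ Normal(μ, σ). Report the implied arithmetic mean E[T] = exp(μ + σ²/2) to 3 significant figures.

If T ~ Lognormal(μ,σ) then ln T ~ Normal(μ,σ), so the p-quantile of ln T is μ + z_p·σ.
ln(9.7) = 2.272 and ln(17) = 2.833; z_{0.35} = -0.3853, z_{0.7} = 0.5244.
σ = (2.833 − 2.272)/(0.5244 − (-0.3853)) = 0.617.
μ = 2.272 − (-0.3853)·0.617 = 2.510.
E[T] = exp(μ + σ²/2) = exp(2.510 + 0.1902) = 14.9 m/s.

E[T] ≈ 14.9 m/s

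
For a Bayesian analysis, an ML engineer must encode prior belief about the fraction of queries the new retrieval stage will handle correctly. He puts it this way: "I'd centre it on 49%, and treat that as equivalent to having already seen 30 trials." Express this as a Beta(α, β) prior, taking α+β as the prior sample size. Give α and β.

α = 14.7, β = 15.3

Under the effective-sample-size interpretation, Beta(α, β) has prior mean α/(α+β) and prior sample size α+β.
So α+β = 30 and α/(α+β) = 0.49, giving α = 0.49·30 = 14.7 and β = 30 − 14.7 = 15.3.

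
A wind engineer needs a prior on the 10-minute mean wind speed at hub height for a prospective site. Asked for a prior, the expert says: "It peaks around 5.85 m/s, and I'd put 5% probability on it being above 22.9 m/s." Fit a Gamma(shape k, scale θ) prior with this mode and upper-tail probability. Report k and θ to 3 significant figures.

Gamma(k,θ) with k>1 has mode (k−1)θ, so θ = 5.85/(k−1).
Need P(X < 22.9) = 0.95 with θ tied to k this way. Start at k = 2, θ = 5.85: P(X<22.9) ≈ 0.902.
Too low — raise k to concentrate. Iterating converges to k ≈ 2.36.
Then θ = 5.85/(2.36−1) ≈ 4.31.

k ≈ 2.36, θ ≈ 4.31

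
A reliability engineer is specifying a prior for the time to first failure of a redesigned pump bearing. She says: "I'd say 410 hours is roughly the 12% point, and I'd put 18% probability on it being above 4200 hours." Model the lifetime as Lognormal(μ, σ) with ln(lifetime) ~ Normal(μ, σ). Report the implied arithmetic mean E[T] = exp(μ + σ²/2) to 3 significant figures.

If T ~ Lognormal(μ,σ) then ln T ~ Normal(μ,σ), so the p-quantile of ln T is μ + z_p·σ.
ln(410) = 6.016 and ln(4200) = 8.343; z_{0.12} = -1.175, z_{0.82} = 0.9154.
σ = (8.343 − 6.016)/(0.9154 − (-1.175)) = 1.113.
μ = 6.016 − (-1.175)·1.113 = 7.324.
E[T] = exp(μ + σ²/2) = exp(7.324 + 0.6194) = 2820 hours.

E[T] ≈ 2820 hours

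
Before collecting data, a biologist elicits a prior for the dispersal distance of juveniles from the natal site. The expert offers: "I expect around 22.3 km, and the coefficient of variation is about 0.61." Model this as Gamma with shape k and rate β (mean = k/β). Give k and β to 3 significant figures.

k ≈ 2.69, β ≈ 0.121

For Gamma(k, rate β): mean = k/β, variance = k/β², so CV = 1/√k.
CV = 0.61, hence k = 1/CV² = 2.69.
Then β = k/mean = 2.69/22.3 = 0.121.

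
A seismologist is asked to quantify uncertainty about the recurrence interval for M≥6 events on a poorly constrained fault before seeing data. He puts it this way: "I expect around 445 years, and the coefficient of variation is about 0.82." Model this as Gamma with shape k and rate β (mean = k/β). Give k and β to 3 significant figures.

For Gamma(k, rate β): mean = k/β, variance = k/β², so CV = 1/√k.
CV = 0.82, hence k = 1/CV² = 1.49.
Then β = k/mean = 1.49/445 = 0.00334.

k ≈ 1.49, β ≈ 0.00334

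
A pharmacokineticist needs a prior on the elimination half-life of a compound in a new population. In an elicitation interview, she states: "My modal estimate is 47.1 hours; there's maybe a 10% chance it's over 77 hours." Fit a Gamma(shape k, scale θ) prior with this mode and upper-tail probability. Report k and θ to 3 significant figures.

k ≈ 8.8, θ ≈ 6.04

Gamma(k,θ) with k>1 has mode (k−1)θ, so θ = 47.1/(k−1).
Need P(X < 77) = 0.9 with θ tied to k this way. Start at k = 2, θ = 47.1: P(X<77) ≈ 0.486.
Too low — raise k to concentrate. Iterating converges to k ≈ 8.8.
Then θ = 47.1/(8.8−1) ≈ 6.04.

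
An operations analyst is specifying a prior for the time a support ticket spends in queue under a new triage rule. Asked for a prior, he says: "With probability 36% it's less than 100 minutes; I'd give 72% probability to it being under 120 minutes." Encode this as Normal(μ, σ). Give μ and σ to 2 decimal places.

The p-quantile of Normal(μ,σ) is μ + z_p·σ, with z_{0.36} = -0.3585 and z_{0.72} = 0.5828.
Eliminate σ: μ = (z₂·x₁ − z₁·x₂)/(z₂ − z₁) = (0.5828·100 − (-0.3585)·120)/0.9413 = 107.62.
Then σ = (x₂ − x₁)/(z₂ − z₁) = (120 − 100)/0.9413 = 21.25.

μ = 107.62, σ = 21.25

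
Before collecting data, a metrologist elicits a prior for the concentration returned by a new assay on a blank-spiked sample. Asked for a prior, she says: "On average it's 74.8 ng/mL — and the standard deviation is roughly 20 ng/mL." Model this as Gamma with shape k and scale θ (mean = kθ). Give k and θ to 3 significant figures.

k ≈ 14, θ ≈ 5.35

For Gamma(k, scale θ): mean = kθ, variance = kθ², so CV = 1/√k.
CV = SD/mean = 20/74.8 = 0.2674, hence k = 1/CV² = 14.
Then θ = mean/k = 74.8/14 = 5.35.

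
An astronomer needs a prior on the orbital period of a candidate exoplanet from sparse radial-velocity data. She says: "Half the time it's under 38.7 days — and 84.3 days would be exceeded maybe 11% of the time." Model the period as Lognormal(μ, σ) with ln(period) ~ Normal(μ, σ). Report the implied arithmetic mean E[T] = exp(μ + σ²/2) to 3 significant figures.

If T ~ Lognormal(μ,σ) then ln T ~ Normal(μ,σ), so the p-quantile of ln T is μ + z_p·σ.
ln(38.7) = 3.656 and ln(84.3) = 4.434; z_{0.5} = 0, z_{0.89} = 1.227.
σ = (4.434 − 3.656)/(1.227 − (0)) = 0.635.
μ = 3.656 − (0)·0.635 = 3.656.
E[T] = exp(μ + σ²/2) = exp(3.656 + 0.2015) = 47.3 days.

E[T] ≈ 47.3 days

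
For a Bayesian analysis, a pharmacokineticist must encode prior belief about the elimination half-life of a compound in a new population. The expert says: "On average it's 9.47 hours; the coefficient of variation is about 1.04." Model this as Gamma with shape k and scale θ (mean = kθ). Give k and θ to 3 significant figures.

For Gamma(k, scale θ): mean = kθ, variance = kθ², so CV = 1/√k.
CV = 1.04, hence k = 1/CV² = 0.925.
Then θ = mean/k = 9.47/0.925 = 10.2.

k ≈ 0.925, θ ≈ 10.2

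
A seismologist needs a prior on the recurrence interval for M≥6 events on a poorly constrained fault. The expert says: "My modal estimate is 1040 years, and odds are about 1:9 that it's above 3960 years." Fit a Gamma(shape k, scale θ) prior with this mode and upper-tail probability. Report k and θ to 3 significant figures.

k ≈ 2.04, θ ≈ 1000

Gamma(k,θ) with k>1 has mode (k−1)θ, so θ = 1040/(k−1).
Need P(X < 3960) = 0.9 with θ tied to k this way. Start at k = 2, θ = 1040: P(X<3960) ≈ 0.893.
Too low — raise k to concentrate. Iterating converges to k ≈ 2.04.
Then θ = 1040/(2.04−1) ≈ 1000.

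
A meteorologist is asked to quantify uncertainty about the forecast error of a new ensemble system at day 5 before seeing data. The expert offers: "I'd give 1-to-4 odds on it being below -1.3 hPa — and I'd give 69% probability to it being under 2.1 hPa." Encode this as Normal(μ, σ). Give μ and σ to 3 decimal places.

μ = 0.839, σ = 2.542

For Normal(μ,σ), the p-quantile is μ + z_p·σ. Here z_{0.2} = -0.8416, z_{0.69} = 0.4959.
So -1.3 = μ − 0.8416σ and 2.1 = μ + 0.4959σ.
Subtracting: σ = (2.1 − -1.3)/(0.4959 − (-0.8416)) = 2.542.
Then μ = -1.3 − (-0.8416)·2.542 = 0.839.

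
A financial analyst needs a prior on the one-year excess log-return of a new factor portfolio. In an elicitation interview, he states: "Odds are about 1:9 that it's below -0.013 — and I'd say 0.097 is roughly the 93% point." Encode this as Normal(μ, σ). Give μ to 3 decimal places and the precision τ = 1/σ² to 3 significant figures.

μ = 0.038, τ = 628

The p-quantile of Normal(μ,σ) is μ + z_p·σ, with z_{0.1} = -1.282 and z_{0.93} = 1.476.
Eliminate σ: μ = (z₂·x₁ − z₁·x₂)/(z₂ − z₁) = (1.476·-0.013 − (-1.282)·0.097)/2.757 = 0.038.
Then σ = (x₂ − x₁)/(z₂ − z₁) = (0.097 − -0.013)/2.757 = 0.040.
Precision τ = 1/σ² = 1/0.03989² = 628.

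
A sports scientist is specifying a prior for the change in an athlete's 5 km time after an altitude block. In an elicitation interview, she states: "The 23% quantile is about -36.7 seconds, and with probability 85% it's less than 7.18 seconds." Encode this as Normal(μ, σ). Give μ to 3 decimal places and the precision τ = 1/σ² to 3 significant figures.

For Normal(μ,σ), the p-quantile is μ + z_p·σ. Here z_{0.23} = -0.7388, z_{0.85} = 1.036.
So -36.7 = μ − 0.7388σ and 7.18 = μ + 1.036σ.
Subtracting: σ = (7.18 − -36.7)/(1.036 − (-0.7388)) = 24.717.
Then μ = -36.7 − (-0.7388)·24.717 = -18.438.
Precision τ = 1/σ² = 1/24.72² = 0.00164.

μ = -18.438, τ = 0.00164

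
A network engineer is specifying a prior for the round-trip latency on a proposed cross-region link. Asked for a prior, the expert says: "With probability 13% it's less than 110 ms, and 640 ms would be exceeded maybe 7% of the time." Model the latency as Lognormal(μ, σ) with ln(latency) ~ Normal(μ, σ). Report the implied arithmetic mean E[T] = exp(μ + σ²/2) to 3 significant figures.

E[T] ≈ 296 ms

If T ~ Lognormal(μ,σ) then ln T ~ Normal(μ,σ), so the p-quantile of ln T is μ + z_p·σ.
ln(110) = 4.7 and ln(640) = 6.461; z_{0.13} = -1.126, z_{0.93} = 1.476.
σ = (6.461 − 4.7)/(1.476 − (-1.126)) = 0.677.
μ = 4.7 − (-1.126)·0.677 = 5.463.
E[T] = exp(μ + σ²/2) = exp(5.463 + 0.2290) = 296 ms.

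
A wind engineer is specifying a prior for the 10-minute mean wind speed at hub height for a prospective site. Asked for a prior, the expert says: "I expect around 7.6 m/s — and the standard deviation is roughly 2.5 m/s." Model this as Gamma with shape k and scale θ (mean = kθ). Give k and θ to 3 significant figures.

k ≈ 9.24, θ ≈ 0.822

For Gamma(k, scale θ): mean = kθ, variance = kθ², so CV = 1/√k.
CV = SD/mean = 2.5/7.6 = 0.3289, hence k = 1/CV² = 9.24.
Then θ = mean/k = 7.6/9.24 = 0.822.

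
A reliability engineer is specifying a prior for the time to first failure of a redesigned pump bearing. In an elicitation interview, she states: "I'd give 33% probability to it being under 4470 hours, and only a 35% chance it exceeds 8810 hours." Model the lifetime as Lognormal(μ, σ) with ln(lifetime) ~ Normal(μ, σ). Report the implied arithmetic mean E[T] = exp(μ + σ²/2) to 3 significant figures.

If T ~ Lognormal(μ,σ) then ln T ~ Normal(μ,σ), so the p-quantile of ln T is μ + z_p·σ.
ln(4470) = 8.405 and ln(8810) = 9.084; z_{0.33} = -0.4399, z_{0.65} = 0.3853.
σ = (9.084 − 8.405)/(0.3853 − (-0.4399)) = 0.822.
μ = 8.405 − (-0.4399)·0.822 = 8.767.
E[T] = exp(μ + σ²/2) = exp(8.767 + 0.3380) = 9000 hours.

E[T] ≈ 9000 hours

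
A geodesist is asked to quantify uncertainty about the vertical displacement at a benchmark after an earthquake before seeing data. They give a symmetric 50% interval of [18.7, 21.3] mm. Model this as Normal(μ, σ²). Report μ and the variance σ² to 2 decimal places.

μ = 20.00, σ² = 3.71

A symmetric 50% interval runs μ ± z·σ with z = 0.6745.
Half-width = 1.3, so σ = 1.3/0.6745 = 1.927 and σ² = 3.71.
μ is the interval midpoint, 20.00.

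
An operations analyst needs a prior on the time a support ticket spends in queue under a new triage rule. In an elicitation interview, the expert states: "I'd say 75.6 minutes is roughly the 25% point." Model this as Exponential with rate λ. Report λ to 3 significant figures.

P(T < 75.6) = 1 − e^(−λ·75.6) = 0.25, so λ = −ln(1−0.25)/75.6 = −ln(0.75)/75.6 = 0.00381.

λ ≈ 0.00381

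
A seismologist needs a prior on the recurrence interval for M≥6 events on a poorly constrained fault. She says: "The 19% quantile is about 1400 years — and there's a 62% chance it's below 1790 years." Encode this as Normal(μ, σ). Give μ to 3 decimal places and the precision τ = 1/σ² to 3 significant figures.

μ = 1689.324, τ = 9.21e-06

For Normal(μ,σ), the p-quantile is μ + z_p·σ. Here z_{0.19} = -0.8779, z_{0.62} = 0.3055.
So 1400 = μ − 0.8779σ and 1790 = μ + 0.3055σ.
Subtracting: σ = (1790 − 1400)/(0.3055 − (-0.8779)) = 329.565.
Then μ = 1400 − (-0.8779)·329.565 = 1689.324.
Precision τ = 1/σ² = 1/329.6² = 9.21e-06.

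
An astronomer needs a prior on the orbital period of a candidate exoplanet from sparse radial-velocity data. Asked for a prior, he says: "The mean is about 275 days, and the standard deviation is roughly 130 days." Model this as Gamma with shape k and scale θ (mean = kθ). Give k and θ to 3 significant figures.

k ≈ 4.47, θ ≈ 61.5

For Gamma(k, scale θ): mean = kθ, variance = kθ², so CV = 1/√k.
CV = SD/mean = 130/275 = 0.4727, hence k = 1/CV² = 4.47.
Then θ = mean/k = 275/4.47 = 61.5.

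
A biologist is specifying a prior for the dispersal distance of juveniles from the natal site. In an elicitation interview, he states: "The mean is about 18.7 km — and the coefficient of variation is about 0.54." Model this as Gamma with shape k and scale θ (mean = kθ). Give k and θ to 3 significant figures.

k ≈ 3.43, θ ≈ 5.45

For Gamma(k, scale θ): mean = kθ, variance = kθ², so CV = 1/√k.
CV = 0.54, hence k = 1/CV² = 3.43.
Then θ = mean/k = 18.7/3.43 = 5.45.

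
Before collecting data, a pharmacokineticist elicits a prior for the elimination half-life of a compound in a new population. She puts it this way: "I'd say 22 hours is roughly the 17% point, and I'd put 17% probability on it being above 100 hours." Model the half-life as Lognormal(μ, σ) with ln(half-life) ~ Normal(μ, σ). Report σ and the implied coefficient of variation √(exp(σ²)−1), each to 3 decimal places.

σ ≈ 0.793, CV ≈ 0.936

If T ~ Lognormal(μ,σ) then ln T ~ Normal(μ,σ), so the p-quantile of ln T is μ + z_p·σ.
ln(22) = 3.091 and ln(100) = 4.605; z_{0.17} = -0.9542, z_{0.83} = 0.9542.
σ = (4.605 − 3.091)/(0.9542 − (-0.9542)) = 0.793.
μ = 3.091 − (-0.9542)·0.793 = 3.848.
CV = √(exp(σ²)−1) = √(exp(0.6295)−1) = 0.936.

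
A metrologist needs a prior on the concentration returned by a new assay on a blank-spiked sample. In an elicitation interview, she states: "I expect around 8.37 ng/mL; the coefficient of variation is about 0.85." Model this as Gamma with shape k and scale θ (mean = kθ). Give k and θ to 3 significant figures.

For Gamma(k, scale θ): mean = kθ, variance = kθ², so CV = 1/√k.
CV = 0.85, hence k = 1/CV² = 1.38.
Then θ = mean/k = 8.37/1.38 = 6.05.

k ≈ 1.38, θ ≈ 6.05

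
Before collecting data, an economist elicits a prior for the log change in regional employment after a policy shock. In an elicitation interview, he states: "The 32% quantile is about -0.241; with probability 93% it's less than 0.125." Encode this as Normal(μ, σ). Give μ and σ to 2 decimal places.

μ = -0.15, σ = 0.19

The p-quantile of Normal(μ,σ) is μ + z_p·σ, with z_{0.32} = -0.4677 and z_{0.93} = 1.476.
Eliminate σ: μ = (z₂·x₁ − z₁·x₂)/(z₂ − z₁) = (1.476·-0.241 − (-0.4677)·0.125)/1.943 = -0.15.
Then σ = (x₂ − x₁)/(z₂ − z₁) = (0.125 − -0.241)/1.943 = 0.19.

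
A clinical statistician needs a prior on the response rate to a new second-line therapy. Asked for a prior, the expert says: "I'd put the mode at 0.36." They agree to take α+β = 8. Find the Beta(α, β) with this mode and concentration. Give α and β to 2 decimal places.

α = 3.16, β = 4.84

For α,β > 1 the Beta mode is (α−1)/(α+β−2). With α+β = 8, the mode is (α−1)/6.
Set (α−1)/6 = 0.36 → α = 1 + 0.36·6 = 3.16.
β = 8 − α = 4.84.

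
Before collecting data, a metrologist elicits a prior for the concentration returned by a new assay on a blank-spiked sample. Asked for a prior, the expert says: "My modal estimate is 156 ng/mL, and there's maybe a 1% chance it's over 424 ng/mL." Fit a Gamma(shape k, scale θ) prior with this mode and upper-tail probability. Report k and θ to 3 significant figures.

k ≈ 5.61, θ ≈ 33.9

Gamma(k,θ) with k>1 has mode (k−1)θ, so θ = 156/(k−1).
Need P(X < 424) = 0.99 with θ tied to k this way. Start at k = 2, θ = 156: P(X<424) ≈ 0.755.
Too low — raise k to concentrate. Iterating converges to k ≈ 5.61.
Then θ = 156/(5.61−1) ≈ 33.9.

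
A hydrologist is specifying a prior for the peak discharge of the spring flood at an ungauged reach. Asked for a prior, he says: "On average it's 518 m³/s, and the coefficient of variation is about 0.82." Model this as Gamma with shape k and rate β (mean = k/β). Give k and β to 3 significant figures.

For Gamma(k, rate β): mean = k/β, variance = k/β², so CV = 1/√k.
CV = 0.82, hence k = 1/CV² = 1.49.
Then β = k/mean = 1.49/518 = 0.00287.

k ≈ 1.49, β ≈ 0.00287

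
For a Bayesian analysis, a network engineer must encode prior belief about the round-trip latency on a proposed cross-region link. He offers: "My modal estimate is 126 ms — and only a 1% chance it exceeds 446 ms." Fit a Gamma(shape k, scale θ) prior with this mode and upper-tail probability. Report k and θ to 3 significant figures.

Gamma(k,θ) with k>1 has mode (k−1)θ, so θ = 126/(k−1).
Need P(X < 446) = 0.99 with θ tied to k this way. Start at k = 2, θ = 126: P(X<446) ≈ 0.868.
Too low — raise k to concentrate. Iterating converges to k ≈ 3.7.
Then θ = 126/(3.7−1) ≈ 46.6.

k ≈ 3.7, θ ≈ 46.6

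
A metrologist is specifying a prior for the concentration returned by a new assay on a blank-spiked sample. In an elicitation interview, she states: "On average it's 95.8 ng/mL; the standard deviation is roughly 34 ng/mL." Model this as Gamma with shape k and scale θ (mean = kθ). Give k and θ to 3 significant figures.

k ≈ 7.94, θ ≈ 12.1

For Gamma(k, scale θ): mean = kθ, variance = kθ², so CV = 1/√k.
CV = SD/mean = 34/95.8 = 0.3549, hence k = 1/CV² = 7.94.
Then θ = mean/k = 95.8/7.94 = 12.1.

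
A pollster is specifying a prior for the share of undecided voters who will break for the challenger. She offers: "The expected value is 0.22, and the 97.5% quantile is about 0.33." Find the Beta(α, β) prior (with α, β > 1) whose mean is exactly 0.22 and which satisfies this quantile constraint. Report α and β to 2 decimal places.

With mean 0.22 fixed, write α = 0.22s, β = 0.78s where s = α+β.
Need P(θ < 0.33) = 0.975 under Beta(0.22s, 0.78s). Normal approximation: (q−m)/√(m(1−m)/s) ≈ z_{0.975} = 1.96, so s ≈ 0.22·0.78·(1.96)²/(0.33−0.22)² = 54.5.
At s = 54.5: P(θ<0.33) ≈ 0.967. Adjusting to match 0.975 gives s ≈ 62.23.
So α = 0.22·62.23 ≈ 13.69, β = 0.78·62.23 ≈ 48.54.

α ≈ 13.69, β ≈ 48.54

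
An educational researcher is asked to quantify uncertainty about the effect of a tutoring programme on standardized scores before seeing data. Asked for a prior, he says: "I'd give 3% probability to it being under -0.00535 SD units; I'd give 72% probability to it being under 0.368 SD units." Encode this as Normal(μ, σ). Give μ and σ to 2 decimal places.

The p-quantile of Normal(μ,σ) is μ + z_p·σ, with z_{0.03} = -1.881 and z_{0.72} = 0.5828.
Eliminate σ: μ = (z₂·x₁ − z₁·x₂)/(z₂ − z₁) = (0.5828·-0.00535 − (-1.881)·0.368)/2.464 = 0.28.
Then σ = (x₂ − x₁)/(z₂ − z₁) = (0.368 − -0.00535)/2.464 = 0.15.

μ = 0.28, σ = 0.15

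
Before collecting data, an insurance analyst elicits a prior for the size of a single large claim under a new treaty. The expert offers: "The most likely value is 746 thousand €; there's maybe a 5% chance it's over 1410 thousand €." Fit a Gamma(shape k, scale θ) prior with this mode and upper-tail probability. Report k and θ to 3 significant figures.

Gamma(k,θ) with k>1 has mode (k−1)θ, so θ = 746/(k−1).
Need P(X < 1410) = 0.95 with θ tied to k this way. Start at k = 2, θ = 746: P(X<1410) ≈ 0.563.
Too low — raise k to concentrate. Iterating converges to k ≈ 7.86.
Then θ = 746/(7.86−1) ≈ 109.

k ≈ 7.86, θ ≈ 109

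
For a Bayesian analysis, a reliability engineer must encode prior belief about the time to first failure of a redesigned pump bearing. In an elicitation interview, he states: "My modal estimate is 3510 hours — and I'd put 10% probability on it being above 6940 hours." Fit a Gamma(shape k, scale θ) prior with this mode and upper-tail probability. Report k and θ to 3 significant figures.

k ≈ 5.12, θ ≈ 851

Gamma(k,θ) with k>1 has mode (k−1)θ, so θ = 3510/(k−1).
Need P(X < 6940) = 0.9 with θ tied to k this way. Start at k = 2, θ = 3510: P(X<6940) ≈ 0.588.
Too low — raise k to concentrate. Iterating converges to k ≈ 5.12.
Then θ = 3510/(5.12−1) ≈ 851.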